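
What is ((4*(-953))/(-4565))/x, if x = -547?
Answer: -3812/2497055 ≈ -0.0015266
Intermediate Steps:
((4*(-953))/(-4565))/x = ((4*(-953))/(-4565))/(-547) = -3812*(-1/4565)*(-1/547) = (3812/4565)*(-1/547) = -3812/2497055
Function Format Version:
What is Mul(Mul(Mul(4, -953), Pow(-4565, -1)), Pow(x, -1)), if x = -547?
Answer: Rational(-3812, 2497055) ≈ -0.0015266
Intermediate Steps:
Mul(Mul(Mul(4, -953), Pow(-4565, -1)), Pow(x, -1)) = Mul(Mul(Mul(4, -953), Pow(-4565, -1)), Pow(-547, -1)) = Mul(Mul(-3812, Rational(-1, 4565)), Rational(-1, 547)) = Mul(Rational(3812, 4565), Rational(-1, 547)) = Rational(-3812, 2497055)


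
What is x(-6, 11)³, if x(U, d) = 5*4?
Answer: 8000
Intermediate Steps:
x(U, d) = 20
x(-6, 11)³ = 20³ = 8000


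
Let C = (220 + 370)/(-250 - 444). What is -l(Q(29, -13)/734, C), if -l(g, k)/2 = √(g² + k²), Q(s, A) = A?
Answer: √46905590021/127349 ≈ 1.7007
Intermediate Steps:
C = -295/347 (C = 590/(-694) = 590*(-1/694) = -295/347 ≈ -0.85014)
l(g, k) = -2*√(g² + k²)
-l(Q(29, -13)/734, C) = -(-2)*√((-13/734)² + (-295/347)²) = -(-2)*√((-13*1/734)² + 87025/120409) = -(-2)*√((-13/734)² + 87025/120409) = -(-2)*√(169/538756 + 87025/120409) = -(-2)*√(46905590021/64871071204) = -(-2)*√46905590021/254698 = -(-1)*√46905590021/127349 = √46905590021/127349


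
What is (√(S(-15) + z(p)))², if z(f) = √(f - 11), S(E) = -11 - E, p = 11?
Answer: 4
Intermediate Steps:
z(f) = √(-11 + f)
(√(S(-15) + z(p)))² = (√((-11 - 1*(-15)) + √(-11 + 11)))² = (√((-11 + 15) + √0))² = (√(4 + 0))² = (√4)² = 2² = 4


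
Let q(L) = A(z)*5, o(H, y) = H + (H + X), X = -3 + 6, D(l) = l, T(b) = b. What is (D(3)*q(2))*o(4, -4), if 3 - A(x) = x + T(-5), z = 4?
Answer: 660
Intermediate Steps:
X = 3
A(x) = 8 - x (A(x) = 3 - (x - 5) = 3 - (-5 + x) = 3 + (5 - x) = 8 - x)
o(H, y) = 3 + 2*H (o(H, y) = H + (H + 3) = H + (3 + H) = 3 + 2*H)
q(L) = 20 (q(L) = (8 - 1*4)*5 = (8 - 4)*5 = 4*5 = 20)
(D(3)*q(2))*o(4, -4) = (3*20)*(3 + 2*4) = 60*(3 + 8) = 60*11 = 660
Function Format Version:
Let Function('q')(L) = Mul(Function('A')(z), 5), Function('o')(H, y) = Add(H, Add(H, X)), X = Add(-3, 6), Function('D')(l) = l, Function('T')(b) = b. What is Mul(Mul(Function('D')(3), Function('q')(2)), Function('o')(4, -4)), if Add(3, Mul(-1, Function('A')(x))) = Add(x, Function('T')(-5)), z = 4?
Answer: 660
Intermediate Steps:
X = 3
Function('A')(x) = Add(8, Mul(-1, x)) (Function('A')(x) = Add(3, Mul(-1, Add(x, -5))) = Add(3, Mul(-1, Add(-5, x))) = Add(3, Add(5, Mul(-1, x))) = Add(8, Mul(-1, x)))
Function('o')(H, y) = Add(3, Mul(2, H)) (Function('o')(H, y) = Add(H, Add(H, 3)) = Add(H, Add(3, H)) = Add(3, Mul(2, H)))
Function('q')(L) = 20 (Function('q')(L) = Mul(Add(8, Mul(-1, 4)), 5) = Mul(Add(8, -4), 5) = Mul(4, 5) = 20)
Mul(Mul(Function('D')(3), Function('q')(2)), Function('o')(4, -4)) = Mul(Mul(3, 20), Add(3, Mul(2, 4))) = Mul(60, Add(3, 8)) = Mul(60, 11) = 660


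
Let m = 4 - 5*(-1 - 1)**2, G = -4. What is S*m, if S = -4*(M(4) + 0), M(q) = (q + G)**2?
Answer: 0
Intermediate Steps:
M(q) = (-4 + q)**2 (M(q) = (q - 4)**2 = (-4 + q)**2)
S = 0 (S = -4*((-4 + 4)**2 + 0) = -4*(0**2 + 0) = -4*(0 + 0) = -4*0 = 0)
m = -16 (m = 4 - 5*(-2)**2 = 4 - 5*4 = 4 - 20 = -16)
S*m = 0*(-16) = 0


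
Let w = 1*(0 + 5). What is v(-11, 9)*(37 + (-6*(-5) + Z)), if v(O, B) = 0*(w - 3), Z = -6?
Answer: 0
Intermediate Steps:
w = 5 (w = 1*5 = 5)
v(O, B) = 0 (v(O, B) = 0*(5 - 3) = 0*2 = 0)
v(-11, 9)*(37 + (-6*(-5) + Z)) = 0*(37 + (-6*(-5) - 6)) = 0*(37 + (30 - 6)) = 0*(37 + 24) = 0*61 = 0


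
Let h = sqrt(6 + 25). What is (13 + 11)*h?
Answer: 24*sqrt(31) ≈ 133.63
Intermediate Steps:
h = sqrt(31) ≈ 5.5678
(13 + 11)*h = (13 + 11)*sqrt(31) = 24*sqrt(31)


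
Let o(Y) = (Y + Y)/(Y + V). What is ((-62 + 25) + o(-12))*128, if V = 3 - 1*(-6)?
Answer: -3712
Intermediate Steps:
V = 9 (V = 3 + 6 = 9)
o(Y) = 2*Y/(9 + Y) (o(Y) = (Y + Y)/(Y + 9) = (2*Y)/(9 + Y) = 2*Y/(9 + Y))
((-62 + 25) + o(-12))*128 = ((-62 + 25) + 2*(-12)/(9 - 12))*128 = (-37 + 2*(-12)/(-3))*128 = (-37 + 2*(-12)*(-⅓))*128 = (-37 + 8)*128 = -29*128 = -3712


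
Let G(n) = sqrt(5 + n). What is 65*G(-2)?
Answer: 65*sqrt(3) ≈ 112.58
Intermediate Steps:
65*G(-2) = 65*sqrt(5 - 2) = 65*sqrt(3)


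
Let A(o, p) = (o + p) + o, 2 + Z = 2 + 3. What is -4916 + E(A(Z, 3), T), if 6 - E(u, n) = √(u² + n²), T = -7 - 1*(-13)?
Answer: -4910 - 3*√13 ≈ -4920.8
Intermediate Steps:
Z = 3 (Z = -2 + (2 + 3) = -2 + 5 = 3)
T = 6 (T = -7 + 13 = 6)
A(o, p) = p + 2*o
E(u, n) = 6 - √(n² + u²) (E(u, n) = 6 - √(u² + n²) = 6 - √(n² + u²))
-4916 + E(A(Z, 3), T) = -4916 + (6 - √(6² + (3 + 2*3)²)) = -4916 + (6 - √(36 + (3 + 6)²)) = -4916 + (6 - √(36 + 9²)) = -4916 + (6 - √(36 + 81)) = -4916 + (6 - √117) = -4916 + (6 - 3*√13) = -4910 - 3*√13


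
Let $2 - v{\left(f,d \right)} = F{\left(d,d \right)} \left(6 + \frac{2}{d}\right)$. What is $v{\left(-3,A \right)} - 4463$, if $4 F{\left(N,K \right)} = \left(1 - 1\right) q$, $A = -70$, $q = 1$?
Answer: $-4461$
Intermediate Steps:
$F{\left(N,K \right)} = 0$ ($F{\left(N,K \right)} = \frac{\left(1 - 1\right) 1}{4} = \frac{0 \cdot 1}{4} = \frac{1}{4} \cdot 0 = 0$)
$v{\left(f,d \right)} = 2$ ($v{\left(f,d \right)} = 2 - 0 \left(6 + \frac{2}{d}\right) = 2 - 0 = 2 + 0 = 2$)
$v{\left(-3,A \right)} - 4463 = 2 - 4463 = -4461$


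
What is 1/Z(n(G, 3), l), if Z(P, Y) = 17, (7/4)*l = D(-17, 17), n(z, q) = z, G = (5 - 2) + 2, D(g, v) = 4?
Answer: 1/17 ≈ 0.058824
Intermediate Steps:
G = 5 (G = 3 + 2 = 5)
l = 16/7 (l = (4/7)*4 = 16/7 ≈ 2.2857)
1/Z(n(G, 3), l) = 1/17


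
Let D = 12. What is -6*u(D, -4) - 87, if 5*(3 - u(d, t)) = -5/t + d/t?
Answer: -1071/10 ≈ -107.10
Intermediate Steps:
u(d, t) = 3 + 1/t - d/(5*t) (u(d, t) = 3 - (-5/t + d/t)/5 = 3 + (1/t - d/(5*t)) = 3 + 1/t - d/(5*t))
-6*u(D, -4) - 87 = -6*(5 - 1*12 + 15*(-4))/(5*(-4)) - 87 = -6*(-1)*(5 - 12 - 60)/(5*4) - 87 = -6*(-1)*(-67)/(5*4) - 87 = -6*67/20 - 87 = -201/10 - 87 = -1071/10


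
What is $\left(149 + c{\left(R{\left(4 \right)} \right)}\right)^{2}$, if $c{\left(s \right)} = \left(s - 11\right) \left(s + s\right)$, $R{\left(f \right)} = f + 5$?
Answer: $12769$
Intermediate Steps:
$R{\left(f \right)} = 5 + f$
$c{\left(s \right)} = 2 s \left(-11 + s\right)$ ($c{\left(s \right)} = \left(-11 + s\right) 2 s = 2 s \left(-11 + s\right)$)
$\left(149 + c{\left(R{\left(4 \right)} \right)}\right)^{2} = \left(149 + 2 \left(5 + 4\right) \left(-11 + \left(5 + 4\right)\right)\right)^{2} = \left(149 + 2 \cdot 9 \left(-11 + 9\right)\right)^{2} = \left(149 + 2 \cdot 9 \left(-2\right)\right)^{2} = \left(149 - 36\right)^{2} = 113^{2} = 12769$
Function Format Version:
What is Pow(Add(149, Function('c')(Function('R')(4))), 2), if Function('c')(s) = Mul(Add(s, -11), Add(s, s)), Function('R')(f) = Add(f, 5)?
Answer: 12769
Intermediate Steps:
Function('R')(f) = Add(5, f)
Function('c')(s) = Mul(2, s, Add(-11, s)) (Function('c')(s) = Mul(Add(-11, s), Mul(2, s)) = Mul(2, s, Add(-11, s)))
Pow(Add(149, Function('c')(Function('R')(4))), 2) = Pow(Add(149, Mul(2, Add(5, 4), Add(-11, Add(5, 4)))), 2) = Pow(Add(149, Mul(2, 9, Add(-11, 9))), 2) = Pow(Add(149, Mul(2, 9, -2)), 2) = Pow(Add(149, -36), 2) = Pow(113, 2) = 12769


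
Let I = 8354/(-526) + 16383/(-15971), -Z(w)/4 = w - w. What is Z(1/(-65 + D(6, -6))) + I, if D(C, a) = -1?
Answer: -71019596/4200373 ≈ -16.908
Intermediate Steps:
Z(w) = 0 (Z(w) = -4*(w - w) = -4*0 = 0)
I = -71019596/4200373 (I = 8354*(-1/526) + 16383*(-1/15971) = -4177/263 - 16383/15971 = -71019596/4200373 ≈ -16.908)
Z(1/(-65 + D(6, -6))) + I = 0 - 71019596/4200373 = -71019596/4200373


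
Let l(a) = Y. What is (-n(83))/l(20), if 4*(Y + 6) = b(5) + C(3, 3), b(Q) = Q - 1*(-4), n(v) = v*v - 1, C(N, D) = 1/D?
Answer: 20664/11 ≈ 1878.5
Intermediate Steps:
n(v) = -1 + v² (n(v) = v² - 1 = -1 + v²)
b(Q) = 4 + Q (b(Q) = Q + 4 = 4 + Q)
Y = -11/3 (Y = -6 + ((4 + 5) + 1/3)/4 = -6 + (9 + ⅓)/4 = -6 + (¼)*(28/3) = -6 + 7/3 = -11/3 ≈ -3.6667)
l(a) = -11/3
(-n(83))/l(20) = (-(-1 + 83²))/(-11/3) = -(-1 + 6889)*(-3/11) = -1*6888*(-3/11) = -6888*(-3/11) = 20664/11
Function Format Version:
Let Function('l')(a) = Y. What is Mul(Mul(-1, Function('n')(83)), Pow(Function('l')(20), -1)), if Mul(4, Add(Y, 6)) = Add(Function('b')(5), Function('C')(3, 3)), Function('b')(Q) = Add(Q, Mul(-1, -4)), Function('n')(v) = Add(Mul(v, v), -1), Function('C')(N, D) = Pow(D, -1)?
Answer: Rational(20664, 11) ≈ 1878.5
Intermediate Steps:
Function('n')(v) = Add(-1, Pow(v, 2)) (Function('n')(v) = Add(Pow(v, 2), -1) = Add(-1, Pow(v, 2)))
Function('b')(Q) = Add(4, Q) (Function('b')(Q) = Add(Q, 4) = Add(4, Q))
Y = Rational(-11, 3) (Y = Add(-6, Mul(Rational(1, 4), Add(Add(4, 5), Pow(3, -1)))) = Add(-6, Mul(Rational(1, 4), Add(9, Rational(1, 3)))) = Add(-6, Mul(Rational(1, 4), Rational(28, 3))) = Add(-6, Rational(7, 3)) = Rational(-11, 3) ≈ -3.6667)
Function('l')(a) = Rational(-11, 3)
Mul(Mul(-1, Function('n')(83)), Pow(Function('l')(20), -1)) = Mul(Mul(-1, Add(-1, Pow(83, 2))), Pow(Rational(-11, 3), -1)) = Mul(Mul(-1, Add(-1, 6889)), Rational(-3, 11)) = Mul(Mul(-1, 6888), Rational(-3, 11)) = Mul(-6888, Rational(-3, 11)) = Rational(20664, 11)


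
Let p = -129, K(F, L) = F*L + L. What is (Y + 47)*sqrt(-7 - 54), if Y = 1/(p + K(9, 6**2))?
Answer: 10858*I*sqrt(61)/231 ≈ 367.12*I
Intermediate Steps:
K(F, L) = L + F*L
Y = 1/231 (Y = 1/(-129 + 6**2*(1 + 9)) = 1/(-129 + 36*10) = 1/(-129 + 360) = 1/231 ≈ 0.0043290)
(Y + 47)*sqrt(-7 - 54) = (1/231 + 47)*sqrt(-7 - 54) = 10858*sqrt(-61)/231 = 10858*(I*sqrt(61))/231 = 10858*I*sqrt(61)/231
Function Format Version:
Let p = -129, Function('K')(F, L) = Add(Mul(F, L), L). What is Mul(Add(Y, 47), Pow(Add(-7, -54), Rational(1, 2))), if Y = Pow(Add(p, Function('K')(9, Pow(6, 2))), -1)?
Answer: Mul(Rational(10858, 231), I, Pow(61, Rational(1, 2))) ≈ Mul(367.12, I)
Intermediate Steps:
Function('K')(F, L) = Add(L, Mul(F, L))
Y = Rational(1, 231) (Y = Pow(Add(-129, Mul(Pow(6, 2), Add(1, 9))), -1) = Pow(Add(-129, Mul(36, 10)), -1) = Pow(Add(-129, 360), -1) = Pow(231, -1) = Rational(1, 231) ≈ 0.0043290)
Mul(Add(Y, 47), Pow(Add(-7, -54), Rational(1, 2))) = Mul(Add(Rational(1, 231), 47), Pow(Add(-7, -54), Rational(1, 2))) = Mul(Rational(10858, 231), Pow(-61, Rational(1, 2))) = Mul(Rational(10858, 231), Mul(I, Pow(61, Rational(1, 2)))) = Mul(Rational(10858, 231), I, Pow(61, Rational(1, 2)))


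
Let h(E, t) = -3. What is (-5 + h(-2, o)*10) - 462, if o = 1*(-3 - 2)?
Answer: -497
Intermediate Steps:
o = -5 (o = 1*(-5) = -5)
(-5 + h(-2, o)*10) - 462 = (-5 - 3*10) - 462 = (-5 - 30) - 462 = -35 - 462 = -497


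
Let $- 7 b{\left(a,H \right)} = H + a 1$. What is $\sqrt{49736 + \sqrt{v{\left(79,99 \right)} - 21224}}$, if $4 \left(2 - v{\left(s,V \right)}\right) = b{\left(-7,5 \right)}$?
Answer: $\frac{\sqrt{9748256 + 14 i \sqrt{4159526}}}{14} \approx 223.02 + 0.32661 i$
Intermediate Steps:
$b{\left(a,H \right)} = - \frac{H}{7} - \frac{a}{7}$ ($b{\left(a,H \right)} = - \frac{H + a 1}{7} = - \frac{H + a}{7} = - \frac{H}{7} - \frac{a}{7}$)
$v{\left(s,V \right)} = \frac{27}{14}$ ($v{\left(s,V \right)} = 2 - \frac{\left(- \frac{1}{7}\right) 5 - -1}{4} = 2 - \frac{- \frac{5}{7} + 1}{4} = 2 - \frac{1}{14} = \frac{27}{14}$)
$\sqrt{49736 + \sqrt{v{\left(79,99 \right)} - 21224}} = \sqrt{49736 + \sqrt{\frac{27}{14} - 21224}} = \sqrt{49736 + \sqrt{- \frac{297109}{14}}} = \sqrt{49736 + \frac{i \sqrt{4159526}}{14}}$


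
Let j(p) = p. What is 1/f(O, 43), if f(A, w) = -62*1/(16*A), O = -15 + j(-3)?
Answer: 144/31 ≈ 4.6452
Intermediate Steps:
O = -18 (O = -15 - 3 = -18)
f(A, w) = -31/(8*A) (f(A, w) = -62*1/(16*A) = -31/(8*A))
1/f(O, 43) = 1/(-31/8/(-18)) = 1/(-31/8*(-1/18)) = 1/(31/144) = 144/31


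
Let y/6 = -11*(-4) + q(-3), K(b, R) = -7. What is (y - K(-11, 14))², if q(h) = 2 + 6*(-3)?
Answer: 30625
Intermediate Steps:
q(h) = -16 (q(h) = 2 - 18 = -16)
y = 168 (y = 6*(-11*(-4) - 16) = 6*(44 - 16) = 6*28 = 168)
(y - K(-11, 14))² = (168 - 1*(-7))² = (168 + 7)² = 175² = 30625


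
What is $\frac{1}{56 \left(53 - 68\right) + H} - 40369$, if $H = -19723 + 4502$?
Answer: $- \frac{648366510}{16061} \approx -40369.0$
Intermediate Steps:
$H = -15221$
$\frac{1}{56 \left(53 - 68\right) + H} - 40369 = \frac{1}{56 \left(53 - 68\right) - 15221} - 40369 = \frac{1}{56 \left(-15\right) - 15221} - 40369 = \frac{1}{-840 - 15221} - 40369 = \frac{1}{-16061} - 40369 = - \frac{1}{16061} - 40369 = - \frac{648366510}{16061}$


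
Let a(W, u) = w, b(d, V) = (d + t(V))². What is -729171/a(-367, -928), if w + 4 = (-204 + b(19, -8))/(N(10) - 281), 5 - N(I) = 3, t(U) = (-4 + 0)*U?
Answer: 67812903/1171 ≈ 57910.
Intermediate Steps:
t(U) = -4*U
N(I) = 2 (N(I) = 5 - 1*3 = 5 - 3 = 2)
b(d, V) = (d - 4*V)²
w = -1171/93 (w = -4 + (-204 + (-1*19 + 4*(-8))²)/(2 - 281) = -4 + (-204 + (-19 - 32)²)/(-279) = -4 + (-204 + (-51)²)*(-1/279) = -4 + (-204 + 2601)*(-1/279) = -4 + 2397*(-1/279) = -4 - 799/93 = -1171/93 ≈ -12.591)
a(W, u) = -1171/93
-729171/a(-367, -928) = -729171/(-1171/93) = -729171*(-93/1171) = 67812903/1171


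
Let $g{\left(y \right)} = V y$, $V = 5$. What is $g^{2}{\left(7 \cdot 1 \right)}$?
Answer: $1225$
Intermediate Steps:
$g{\left(y \right)} = 5 y$
$g^{2}{\left(7 \cdot 1 \right)} = \left(5 \cdot 7 \cdot 1\right)^{2} = \left(5 \cdot 7\right)^{2} = 35^{2} = 1225$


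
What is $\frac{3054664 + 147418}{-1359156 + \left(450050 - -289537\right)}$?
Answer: $- \frac{3202082}{619569} \approx -5.1682$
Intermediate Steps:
$\frac{3054664 + 147418}{-1359156 + \left(450050 - -289537\right)} = \frac{3202082}{-1359156 + \left(450050 + 289537\right)} = \frac{3202082}{-1359156 + 739587} = \frac{3202082}{-619569} = 3202082 \left(- \frac{1}{619569}\right) = - \frac{3202082}{619569}$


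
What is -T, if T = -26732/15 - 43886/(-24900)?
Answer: 7388539/4150 ≈ 1780.4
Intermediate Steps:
T = -7388539/4150 (T = -26732*1/15 - 43886*(-1/24900) = -26732/15 + 21943/12450 = -7388539/4150 ≈ -1780.4)
-T = -1*(-7388539/4150) = 7388539/4150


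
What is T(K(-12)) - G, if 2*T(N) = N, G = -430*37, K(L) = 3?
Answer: 31823/2 ≈ 15912.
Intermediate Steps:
G = -15910
T(N) = N/2
T(K(-12)) - G = (½)*3 - 1*(-15910) = 3/2 + 15910 = 31823/2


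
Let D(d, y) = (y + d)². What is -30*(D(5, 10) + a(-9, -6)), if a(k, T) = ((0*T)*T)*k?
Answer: -6750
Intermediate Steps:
D(d, y) = (d + y)²
a(k, T) = 0 (a(k, T) = (0*T)*k = 0*k = 0)
-30*(D(5, 10) + a(-9, -6)) = -30*((5 + 10)² + 0) = -30*(15² + 0) = -30*(225 + 0) = -30*225 = -6750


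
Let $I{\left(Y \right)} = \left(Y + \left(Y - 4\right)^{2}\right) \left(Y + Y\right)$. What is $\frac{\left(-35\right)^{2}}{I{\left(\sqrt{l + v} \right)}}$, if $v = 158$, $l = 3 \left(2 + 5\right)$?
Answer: $\frac{8575}{58508} + \frac{238875 \sqrt{179}}{10472932} \approx 0.45172$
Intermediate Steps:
$l = 21$ ($l = 3 \cdot 7 = 21$)
$I{\left(Y \right)} = 2 Y \left(Y + \left(-4 + Y\right)^{2}\right)$ ($I{\left(Y \right)} = \left(Y + \left(-4 + Y\right)^{2}\right) 2 Y = 2 Y \left(Y + \left(-4 + Y\right)^{2}\right)$)
$\frac{\left(-35\right)^{2}}{I{\left(\sqrt{l + v} \right)}} = \frac{\left(-35\right)^{2}}{2 \sqrt{21 + 158} \left(\sqrt{21 + 158} + \left(-4 + \sqrt{21 + 158}\right)^{2}\right)} = \frac{1225}{2 \sqrt{179} \left(\sqrt{179} + \left(-4 + \sqrt{179}\right)^{2}\right)} = 1225 \frac{\sqrt{179}}{358 \left(\sqrt{179} + \left(-4 + \sqrt{179}\right)^{2}\right)} = \frac{1225 \sqrt{179}}{358 \left(\sqrt{179} + \left(-4 + \sqrt{179}\right)^{2}\right)}$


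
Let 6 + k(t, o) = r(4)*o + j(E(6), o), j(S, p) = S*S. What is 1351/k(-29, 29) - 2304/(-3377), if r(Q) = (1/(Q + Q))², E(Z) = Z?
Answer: 296479424/6581773 ≈ 45.046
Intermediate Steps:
r(Q) = 1/(4*Q²) (r(Q) = (1/(2*Q))² = 1/(4*Q²))
j(S, p) = S²
k(t, o) = 30 + o/64 (k(t, o) = -6 + (((¼)/4²)*o + 6²) = -6 + (((¼)*(1/16))*o + 36) = -6 + (o/64 + 36) = -6 + (36 + o/64) = 30 + o/64)
1351/k(-29, 29) - 2304/(-3377) = 1351/(30 + (1/64)*29) - 2304/(-3377) = 1351/(30 + 29/64) - 2304*(-1/3377) = 1351/(1949/64) + 2304/3377 = 1351*(64/1949) + 2304/3377 = 86464/1949 + 2304/3377 = 296479424/6581773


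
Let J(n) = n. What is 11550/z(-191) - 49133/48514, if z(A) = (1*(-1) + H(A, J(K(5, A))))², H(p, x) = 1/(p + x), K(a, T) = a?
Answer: 1762153667393/154226006 ≈ 11426.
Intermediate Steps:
z(A) = (-1 + 1/(5 + A))² (z(A) = (1*(-1) + 1/(A + 5))² = (-1 + 1/(5 + A))²)
11550/z(-191) - 49133/48514 = 11550/(((4 - 191)²/(5 - 191)²)) - 49133/48514 = 11550/(((-187)²/(-186)²)) - 49133*1/48514 = 11550/((34969*(1/34596))) - 49133/48514 = 11550/(34969/34596) - 49133/48514 = 11550*(34596/34969) - 49133/48514 = 36325800/3179 - 49133/48514 = 1762153667393/154226006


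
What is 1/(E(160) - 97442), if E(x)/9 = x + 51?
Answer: -1/95543 ≈ -1.0466e-5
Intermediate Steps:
E(x) = 459 + 9*x (E(x) = 9*(x + 51) = 9*(51 + x) = 459 + 9*x)
1/(E(160) - 97442) = 1/((459 + 9*160) - 97442) = 1/((459 + 1440) - 97442) = 1/(1899 - 97442) = 1/(-95543) = -1/95543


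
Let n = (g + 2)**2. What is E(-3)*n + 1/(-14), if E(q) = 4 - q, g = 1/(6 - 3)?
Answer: 4793/126 ≈ 38.040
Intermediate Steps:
g = 1/3 ≈ 0.33333
n = 49/9 (n = (1/3 + 2)**2 = (7/3)**2 = 49/9 ≈ 5.4444)
E(-3)*n + 1/(-14) = (4 - 1*(-3))*(49/9) + 1/(-14) = (4 + 3)*(49/9) - 1/14 = 7*(49/9) - 1/14 = 343/9 - 1/14 = 4793/126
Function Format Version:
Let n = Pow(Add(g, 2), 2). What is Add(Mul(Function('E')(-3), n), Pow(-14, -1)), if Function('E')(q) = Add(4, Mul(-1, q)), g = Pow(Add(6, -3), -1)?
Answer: Rational(4793, 126) ≈ 38.040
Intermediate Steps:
g = Rational(1, 3) (g = Pow(3, -1) = Rational(1, 3) ≈ 0.33333)
n = Rational(49, 9) (n = Pow(Add(Rational(1, 3), 2), 2) = Pow(Rational(7, 3), 2) = Rational(49, 9) ≈ 5.4444)
Add(Mul(Function('E')(-3), n), Pow(-14, -1)) = Add(Mul(Add(4, Mul(-1, -3)), Rational(49, 9)), Pow(-14, -1)) = Add(Mul(Add(4, 3), Rational(49, 9)), Rational(-1, 14)) = Add(Mul(7, Rational(49, 9)), Rational(-1, 14)) = Add(Rational(343, 9), Rational(-1, 14)) = Rational(4793, 126)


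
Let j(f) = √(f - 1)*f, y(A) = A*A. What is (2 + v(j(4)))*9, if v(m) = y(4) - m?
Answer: 162 - 36*√3 ≈ 99.646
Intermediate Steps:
y(A) = A²
j(f) = f*√(-1 + f) (j(f) = √(-1 + f)*f = f*√(-1 + f))
v(m) = 16 - m (v(m) = 4² - m = 16 - m)
(2 + v(j(4)))*9 = (2 + (16 - 4*√(-1 + 4)))*9 = (2 + (16 - 4*√3))*9 = (18 - 4*√3)*9 = 162 - 36*√3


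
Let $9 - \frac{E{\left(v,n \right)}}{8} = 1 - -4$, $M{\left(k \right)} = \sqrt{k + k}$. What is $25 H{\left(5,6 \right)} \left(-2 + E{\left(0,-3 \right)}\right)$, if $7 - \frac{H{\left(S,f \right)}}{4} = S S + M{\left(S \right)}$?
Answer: $-54000 - 3000 \sqrt{10} \approx -63487.0$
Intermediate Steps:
$M{\left(k \right)} = \sqrt{2} \sqrt{k}$ ($M{\left(k \right)} = \sqrt{2 k} = \sqrt{2} \sqrt{k}$)
$E{\left(v,n \right)} = 32$ ($E{\left(v,n \right)} = 72 - 8 \left(1 - -4\right) = 72 - 8 \left(1 + 4\right) = 72 - 40 = 32$)
$H{\left(S,f \right)} = 28 - 4 S^{2} - 4 \sqrt{2} \sqrt{S}$ ($H{\left(S,f \right)} = 28 - 4 \left(S S + \sqrt{2} \sqrt{S}\right) = 28 - 4 \left(S^{2} + \sqrt{2} \sqrt{S}\right) = 28 - \left(4 S^{2} + 4 \sqrt{2} \sqrt{S}\right) = 28 - 4 S^{2} - 4 \sqrt{2} \sqrt{S}$)
$25 H{\left(5,6 \right)} \left(-2 + E{\left(0,-3 \right)}\right) = 25 \left(28 - 4 \cdot 5^{2} - 4 \sqrt{2} \sqrt{5}\right) \left(-2 + 32\right) = 25 \left(28 - 100 - 4 \sqrt{10}\right) 30 = 25 \left(-72 - 4 \sqrt{10}\right) 30 = 25 \left(-2160 - 120 \sqrt{10}\right) = -54000 - 3000 \sqrt{10}$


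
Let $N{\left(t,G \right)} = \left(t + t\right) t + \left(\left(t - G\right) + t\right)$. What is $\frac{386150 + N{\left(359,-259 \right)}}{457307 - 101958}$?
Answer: $\frac{644889}{355349} \approx 1.8148$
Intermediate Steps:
$N{\left(t,G \right)} = - G + 2 t + 2 t^{2}$ ($N{\left(t,G \right)} = 2 t t - \left(G - 2 t\right) = 2 t^{2} - \left(G - 2 t\right) = - G + 2 t + 2 t^{2}$)
$\frac{386150 + N{\left(359,-259 \right)}}{457307 - 101958} = \frac{386150 + \left(\left(-1\right) \left(-259\right) + 2 \cdot 359 + 2 \cdot 359^{2}\right)}{457307 - 101958} = \frac{386150 + \left(259 + 718 + 2 \cdot 128881\right)}{355349} = \left(386150 + \left(259 + 718 + 257762\right)\right) \frac{1}{355349} = \left(386150 + 258739\right) \frac{1}{355349} = 644889 \cdot \frac{1}{355349} = \frac{644889}{355349}$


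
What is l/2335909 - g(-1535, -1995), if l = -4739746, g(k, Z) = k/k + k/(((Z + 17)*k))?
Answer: -13993309681/4620428002 ≈ -3.0286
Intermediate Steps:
g(k, Z) = 1 + 1/(17 + Z) (g(k, Z) = 1 + k/(((17 + Z)*k)) = 1 + k/((k*(17 + Z))) = 1 + k*(1/(k*(17 + Z))) = 1 + 1/(17 + Z))
l/2335909 - g(-1535, -1995) = -4739746/2335909 - (18 - 1995)/(17 - 1995) = -4739746*1/2335909 - (-1977)/(-1978) = -4739746/2335909 - (-1)*(-1977)/1978 = -4739746/2335909 - 1*1977/1978 = -4739746/2335909 - 1977/1978 = -13993309681/4620428002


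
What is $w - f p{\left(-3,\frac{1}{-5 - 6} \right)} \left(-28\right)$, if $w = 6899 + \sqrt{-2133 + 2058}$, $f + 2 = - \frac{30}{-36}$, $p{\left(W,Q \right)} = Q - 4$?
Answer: $\frac{77359}{11} + 5 i \sqrt{3} \approx 7032.6 + 8.6602 i$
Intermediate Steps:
$p{\left(W,Q \right)} = -4 + Q$ ($p{\left(W,Q \right)} = Q - 4 = -4 + Q$)
$f = - \frac{7}{6}$ ($f = -2 - \frac{30}{-36} = -2 - - \frac{5}{6} = -2 + \frac{5}{6} = - \frac{7}{6} \approx -1.1667$)
$w = 6899 + 5 i \sqrt{3}$ ($w = 6899 + \sqrt{-75} = 6899 + 5 i \sqrt{3} \approx 6899.0 + 8.6602 i$)
$w - f p{\left(-3,\frac{1}{-5 - 6} \right)} \left(-28\right) = \left(6899 + 5 i \sqrt{3}\right) - - \frac{7 \left(-4 + \frac{1}{-5 - 6}\right)}{6} \left(-28\right) = \left(6899 + 5 i \sqrt{3}\right) - - \frac{7 \left(-4 + \frac{1}{-11}\right)}{6} \left(-28\right) = \left(6899 + 5 i \sqrt{3}\right) - - \frac{7 \left(-4 - \frac{1}{11}\right)}{6} \left(-28\right) = \left(6899 + 5 i \sqrt{3}\right) - \left(- \frac{7}{6}\right) \left(- \frac{45}{11}\right) \left(-28\right) = \left(6899 + 5 i \sqrt{3}\right) - \frac{105}{22} \left(-28\right) = \left(6899 + 5 i \sqrt{3}\right) - - \frac{1470}{11} = \left(6899 + 5 i \sqrt{3}\right) + \frac{1470}{11} = \frac{77359}{11} + 5 i \sqrt{3}$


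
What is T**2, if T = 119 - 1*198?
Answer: 6241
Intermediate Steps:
T = -79 (T = 119 - 198 = -79)
T**2 = (-79)**2 = 6241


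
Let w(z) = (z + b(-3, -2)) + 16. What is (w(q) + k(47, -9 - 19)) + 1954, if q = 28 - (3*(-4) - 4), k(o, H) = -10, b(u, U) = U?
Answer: 2002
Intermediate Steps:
q = 44 (q = 28 - (-12 - 4) = 28 - 1*(-16) = 28 + 16 = 44)
w(z) = 14 + z (w(z) = (z - 2) + 16 = (-2 + z) + 16 = 14 + z)
(w(q) + k(47, -9 - 19)) + 1954 = ((14 + 44) - 10) + 1954 = (58 - 10) + 1954 = 48 + 1954 = 2002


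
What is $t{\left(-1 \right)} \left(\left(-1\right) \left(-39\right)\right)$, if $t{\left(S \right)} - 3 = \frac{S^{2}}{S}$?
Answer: $78$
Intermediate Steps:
$t{\left(S \right)} = 3 + S$ ($t{\left(S \right)} = 3 + \frac{S^{2}}{S} = 3 + S$)
$t{\left(-1 \right)} \left(\left(-1\right) \left(-39\right)\right) = \left(3 - 1\right) \left(\left(-1\right) \left(-39\right)\right) = 2 \cdot 39 = 78$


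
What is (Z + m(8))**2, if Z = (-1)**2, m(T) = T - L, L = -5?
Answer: 196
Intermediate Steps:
m(T) = 5 + T (m(T) = T - 1*(-5) = T + 5 = 5 + T)
Z = 1
(Z + m(8))**2 = (1 + (5 + 8))**2 = (1 + 13)**2 = 14**2 = 196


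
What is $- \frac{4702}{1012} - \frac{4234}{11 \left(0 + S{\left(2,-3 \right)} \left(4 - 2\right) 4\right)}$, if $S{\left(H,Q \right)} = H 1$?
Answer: $- \frac{58095}{2024} \approx -28.703$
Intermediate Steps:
$S{\left(H,Q \right)} = H$
$- \frac{4702}{1012} - \frac{4234}{11 \left(0 + S{\left(2,-3 \right)} \left(4 - 2\right) 4\right)} = - \frac{4702}{1012} - \frac{4234}{11 \left(0 + 2 \left(4 - 2\right) 4\right)} = \left(-4702\right) \frac{1}{1012} - \frac{4234}{11 \left(0 + 2 \cdot 2 \cdot 4\right)} = - \frac{2351}{506} - \frac{4234}{11 \left(0 + 2 \cdot 8\right)} = - \frac{2351}{506} - \frac{4234}{11 \left(0 + 16\right)} = - \frac{2351}{506} - \frac{4234}{11 \cdot 16} = - \frac{2351}{506} - \frac{4234}{176} = - \frac{2351}{506} - \frac{2117}{88} = - \frac{58095}{2024}$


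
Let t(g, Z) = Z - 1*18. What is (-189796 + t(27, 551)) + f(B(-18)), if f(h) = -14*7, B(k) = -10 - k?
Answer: -189361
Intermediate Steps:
f(h) = -98
t(g, Z) = -18 + Z (t(g, Z) = Z - 18 = -18 + Z)
(-189796 + t(27, 551)) + f(B(-18)) = (-189796 + (-18 + 551)) - 98 = (-189796 + 533) - 98 = -189263 - 98 = -189361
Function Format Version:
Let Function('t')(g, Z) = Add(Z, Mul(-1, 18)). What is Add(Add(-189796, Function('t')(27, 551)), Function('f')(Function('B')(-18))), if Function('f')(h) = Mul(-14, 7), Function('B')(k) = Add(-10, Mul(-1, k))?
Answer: -189361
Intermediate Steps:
Function('f')(h) = -98
Function('t')(g, Z) = Add(-18, Z) (Function('t')(g, Z) = Add(Z, -18) = Add(-18, Z))
Add(Add(-189796, Function('t')(27, 551)), Function('f')(Function('B')(-18))) = Add(Add(-189796, Add(-18, 551)), -98) = Add(Add(-189796, 533), -98) = Add(-189263, -98) = -189361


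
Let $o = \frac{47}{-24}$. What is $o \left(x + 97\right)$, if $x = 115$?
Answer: $- \frac{2491}{6} \approx -415.17$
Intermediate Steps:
$o = - \frac{47}{24}$ ($o = 47 \left(- \frac{1}{24}\right) = - \frac{47}{24} \approx -1.9583$)
$o \left(x + 97\right) = - \frac{47 \left(115 + 97\right)}{24} = \left(- \frac{47}{24}\right) 212 = - \frac{2491}{6}$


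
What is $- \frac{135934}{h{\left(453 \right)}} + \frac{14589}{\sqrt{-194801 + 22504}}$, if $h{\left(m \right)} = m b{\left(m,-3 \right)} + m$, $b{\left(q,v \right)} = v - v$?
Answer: $- \frac{135934}{453} - \frac{14589 i \sqrt{172297}}{172297} \approx -300.08 - 35.147 i$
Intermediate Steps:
$b{\left(q,v \right)} = 0$
$h{\left(m \right)} = m$ ($h{\left(m \right)} = m 0 + m = 0 + m = m$)
$- \frac{135934}{h{\left(453 \right)}} + \frac{14589}{\sqrt{-194801 + 22504}} = - \frac{135934}{453} + \frac{14589}{\sqrt{-194801 + 22504}} = \left(-135934\right) \frac{1}{453} + \frac{14589}{\sqrt{-172297}} = - \frac{135934}{453} + \frac{14589}{i \sqrt{172297}} = - \frac{135934}{453} + 14589 \left(- \frac{i \sqrt{172297}}{172297}\right) = - \frac{135934}{453} - \frac{14589 i \sqrt{172297}}{172297}$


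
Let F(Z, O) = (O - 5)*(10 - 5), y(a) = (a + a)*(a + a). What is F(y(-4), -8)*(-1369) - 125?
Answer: 88860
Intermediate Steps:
y(a) = 4*a² (y(a) = (2*a)*(2*a) = 4*a²)
F(Z, O) = -25 + 5*O (F(Z, O) = (-5 + O)*5 = -25 + 5*O)
F(y(-4), -8)*(-1369) - 125 = (-25 + 5*(-8))*(-1369) - 125 = (-25 - 40)*(-1369) - 125 = -65*(-1369) - 125 = 88985 - 125 = 88860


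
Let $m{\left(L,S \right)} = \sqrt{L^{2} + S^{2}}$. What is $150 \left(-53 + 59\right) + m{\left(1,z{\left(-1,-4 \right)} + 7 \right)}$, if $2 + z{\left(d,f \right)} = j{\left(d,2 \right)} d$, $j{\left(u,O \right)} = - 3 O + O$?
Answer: $900 + \sqrt{82} \approx 909.06$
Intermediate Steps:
$j{\left(u,O \right)} = - 2 O$
$z{\left(d,f \right)} = -2 - 4 d$ ($z{\left(d,f \right)} = -2 + \left(-2\right) 2 d = -2 - 4 d$)
$150 \left(-53 + 59\right) + m{\left(1,z{\left(-1,-4 \right)} + 7 \right)} = 150 \left(-53 + 59\right) + \sqrt{1^{2} + \left(\left(-2 - -4\right) + 7\right)^{2}} = 150 \cdot 6 + \sqrt{1 + \left(\left(-2 + 4\right) + 7\right)^{2}} = 900 + \sqrt{1 + \left(2 + 7\right)^{2}} = 900 + \sqrt{1 + 9^{2}} = 900 + \sqrt{1 + 81} = 900 + \sqrt{82}$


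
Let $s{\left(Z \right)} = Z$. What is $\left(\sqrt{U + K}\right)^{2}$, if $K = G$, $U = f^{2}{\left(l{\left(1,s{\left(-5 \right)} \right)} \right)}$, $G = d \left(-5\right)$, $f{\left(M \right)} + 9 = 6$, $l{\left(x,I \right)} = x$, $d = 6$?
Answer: $-21$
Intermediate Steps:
$f{\left(M \right)} = -3$ ($f{\left(M \right)} = -9 + 6 = -3$)
$G = -30$ ($G = 6 \left(-5\right) = -30$)
$U = 9$ ($U = \left(-3\right)^{2} = 9$)
$K = -30$
$\left(\sqrt{U + K}\right)^{2} = \left(\sqrt{9 - 30}\right)^{2} = \left(\sqrt{-21}\right)^{2} = \left(i \sqrt{21}\right)^{2} = -21$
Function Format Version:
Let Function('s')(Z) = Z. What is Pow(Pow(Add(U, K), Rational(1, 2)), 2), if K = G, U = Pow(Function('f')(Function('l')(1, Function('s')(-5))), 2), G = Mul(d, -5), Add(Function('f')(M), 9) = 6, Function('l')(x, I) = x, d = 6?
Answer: -21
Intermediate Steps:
Function('f')(M) = -3 (Function('f')(M) = Add(-9, 6) = -3)
G = -30 (G = Mul(6, -5) = -30)
U = 9 (U = Pow(-3, 2) = 9)
K = -30
Pow(Pow(Add(U, K), Rational(1, 2)), 2) = Pow(Pow(Add(9, -30), Rational(1, 2)), 2) = Pow(Pow(-21, Rational(1, 2)), 2) = Pow(Mul(I, Pow(21, Rational(1, 2))), 2) = -21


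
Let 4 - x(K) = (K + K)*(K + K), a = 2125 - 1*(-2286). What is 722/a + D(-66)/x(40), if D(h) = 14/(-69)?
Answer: 159348841/973340082 ≈ 0.16371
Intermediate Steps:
a = 4411 (a = 2125 + 2286 = 4411)
x(K) = 4 - 4*K² (x(K) = 4 - (K + K)*(K + K) = 4 - 2*K*2*K = 4 - 4*K²)
D(h) = -14/69 (D(h) = 14*(-1/69) = -14/69)
722/a + D(-66)/x(40) = 722/4411 - 14/(69*(4 - 4*40²)) = 722*(1/4411) - 14/(69*(4 - 4*1600)) = 722/4411 - 14/(69*(4 - 6400)) = 722/4411 - 14/69/(-6396) = 722/4411 - 14/69*(-1/6396) = 722/4411 + 7/220662 = 159348841/973340082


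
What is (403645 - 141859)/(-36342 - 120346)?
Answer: -18699/11192 ≈ -1.6707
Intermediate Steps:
(403645 - 141859)/(-36342 - 120346) = 261786/(-156688) = 261786*(-1/156688) = -18699/11192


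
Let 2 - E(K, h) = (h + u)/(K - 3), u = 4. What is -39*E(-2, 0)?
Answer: -546/5 ≈ -109.20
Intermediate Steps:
E(K, h) = 2 - (4 + h)/(-3 + K) (E(K, h) = 2 - (h + 4)/(K - 3) = 2 - (4 + h)/(-3 + K))
-39*E(-2, 0) = -39*(-10 - 1*0 + 2*(-2))/(-3 - 2) = -39*(-10 + 0 - 4)/(-5) = -(-39)*(-14)/5 = -39*14/5 = -546/5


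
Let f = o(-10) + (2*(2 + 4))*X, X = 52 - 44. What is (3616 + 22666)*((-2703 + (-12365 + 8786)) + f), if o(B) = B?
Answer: -162843272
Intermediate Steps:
X = 8
f = 86 (f = -10 + (2*(2 + 4))*8 = -10 + (2*6)*8 = -10 + 12*8 = -10 + 96 = 86)
(3616 + 22666)*((-2703 + (-12365 + 8786)) + f) = (3616 + 22666)*((-2703 + (-12365 + 8786)) + 86) = 26282*((-2703 - 3579) + 86) = 26282*(-6282 + 86) = 26282*(-6196) = -162843272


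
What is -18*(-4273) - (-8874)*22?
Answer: 272142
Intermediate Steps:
-18*(-4273) - (-8874)*22 = 76914 - 1*(-195228) = 76914 + 195228 = 272142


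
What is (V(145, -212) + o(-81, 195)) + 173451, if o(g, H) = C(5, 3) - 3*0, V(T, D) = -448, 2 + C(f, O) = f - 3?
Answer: 173003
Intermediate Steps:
C(f, O) = -5 + f (C(f, O) = -2 + (f - 3) = -2 + (-3 + f) = -5 + f)
o(g, H) = 0 (o(g, H) = (-5 + 5) - 3*0 = 0 + 0 = 0)
(V(145, -212) + o(-81, 195)) + 173451 = (-448 + 0) + 173451 = -448 + 173451 = 173003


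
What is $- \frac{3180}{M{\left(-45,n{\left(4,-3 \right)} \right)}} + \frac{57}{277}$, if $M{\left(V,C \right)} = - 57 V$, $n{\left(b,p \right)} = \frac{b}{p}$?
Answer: $- \frac{48977}{47367} \approx -1.034$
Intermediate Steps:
$- \frac{3180}{M{\left(-45,n{\left(4,-3 \right)} \right)}} + \frac{57}{277} = - \frac{3180}{\left(-57\right) \left(-45\right)} + \frac{57}{277} = - \frac{3180}{2565} + 57 \cdot \frac{1}{277} = \left(-3180\right) \frac{1}{2565} + \frac{57}{277} = - \frac{212}{171} + \frac{57}{277} = - \frac{48977}{47367}$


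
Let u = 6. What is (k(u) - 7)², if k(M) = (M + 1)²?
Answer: 1764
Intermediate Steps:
k(M) = (1 + M)²
(k(u) - 7)² = ((1 + 6)² - 7)² = (7² - 7)² = (49 - 7)² = 42² = 1764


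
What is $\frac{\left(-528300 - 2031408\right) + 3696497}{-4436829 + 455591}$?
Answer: $- \frac{1136789}{3981238} \approx -0.28554$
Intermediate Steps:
$\frac{\left(-528300 - 2031408\right) + 3696497}{-4436829 + 455591} = \frac{-2559708 + 3696497}{-3981238} = 1136789 \left(- \frac{1}{3981238}\right) = - \frac{1136789}{3981238}$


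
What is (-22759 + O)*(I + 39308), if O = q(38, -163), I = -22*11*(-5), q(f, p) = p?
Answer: -928753596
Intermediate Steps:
I = 1210 (I = -242*(-5) = 1210)
O = -163
(-22759 + O)*(I + 39308) = (-22759 - 163)*(1210 + 39308) = -22922*40518 = -928753596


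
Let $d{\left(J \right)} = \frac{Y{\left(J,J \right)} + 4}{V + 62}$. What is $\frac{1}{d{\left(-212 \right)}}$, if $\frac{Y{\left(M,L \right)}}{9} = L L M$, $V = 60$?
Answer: $- \frac{61}{42876574} \approx -1.4227 \cdot 10^{-6}$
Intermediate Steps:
$Y{\left(M,L \right)} = 9 M L^{2}$ ($Y{\left(M,L \right)} = 9 L L M = 9 L^{2} M = 9 M L^{2}$)
$d{\left(J \right)} = \frac{2}{61} + \frac{9 J^{3}}{122}$ ($d{\left(J \right)} = \frac{9 J J^{2} + 4}{60 + 62} = \frac{9 J^{3} + 4}{122} = \left(4 + 9 J^{3}\right) \frac{1}{122} = \frac{2}{61} + \frac{9 J^{3}}{122}$)
$\frac{1}{d{\left(-212 \right)}} = \frac{1}{\frac{2}{61} + \frac{9 \left(-212\right)^{3}}{122}} = \frac{1}{\frac{2}{61} + \frac{9}{122} \left(-9528128\right)} = \frac{1}{\frac{2}{61} - \frac{42876576}{61}} = \frac{1}{- \frac{42876574}{61}} = - \frac{61}{42876574}$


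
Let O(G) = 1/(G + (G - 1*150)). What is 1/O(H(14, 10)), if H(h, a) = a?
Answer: -130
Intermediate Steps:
O(G) = 1/(-150 + 2*G) (O(G) = 1/(G + (G - 150)) = 1/(G + (-150 + G)) = 1/(-150 + 2*G))
1/O(H(14, 10)) = 1/(1/(2*(-75 + 10))) = 1/((1/2)/(-65)) = 1/((1/2)*(-1/65)) = 1/(-1/130) = -130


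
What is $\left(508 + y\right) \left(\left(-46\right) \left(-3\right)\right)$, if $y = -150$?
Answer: $49404$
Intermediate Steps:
$\left(508 + y\right) \left(\left(-46\right) \left(-3\right)\right) = \left(508 - 150\right) \left(\left(-46\right) \left(-3\right)\right) = 358 \cdot 138 = 49404$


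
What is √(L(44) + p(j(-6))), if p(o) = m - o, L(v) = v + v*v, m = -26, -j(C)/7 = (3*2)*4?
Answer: √2122 ≈ 46.065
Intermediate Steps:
j(C) = -168 (j(C) = -7*3*2*4 = -42*4 = -7*24 = -168)
L(v) = v + v²
p(o) = -26 - o
√(L(44) + p(j(-6))) = √(44*(1 + 44) + (-26 - 1*(-168))) = √(44*45 + (-26 + 168)) = √(1980 + 142) = √2122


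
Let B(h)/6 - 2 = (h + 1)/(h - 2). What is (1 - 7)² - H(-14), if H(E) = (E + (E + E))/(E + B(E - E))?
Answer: 138/5 ≈ 27.600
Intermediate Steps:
B(h) = 12 + 6*(1 + h)/(-2 + h) (B(h) = 12 + 6*((h + 1)/(h - 2)) = 12 + 6*((1 + h)/(-2 + h)) = 12 + 6*(1 + h)/(-2 + h))
H(E) = 3*E/(9 + E) (H(E) = (E + (E + E))/(E + 18*(-1 + (E - E))/(-2 + (E - E))) = (E + 2*E)/(E + 18*(-1 + 0)/(-2 + 0)) = (3*E)/(E + 18*(-1)/(-2)) = (3*E)/(E + 18*(-½)*(-1)) = (3*E)/(E + 9) = (3*E)/(9 + E) = 3*E/(9 + E))
(1 - 7)² - H(-14) = (1 - 7)² - 3*(-14)/(9 - 14) = (-6)² - 3*(-14)/(-5) = 36 - 3*(-14)*(-1)/5 = 36 - 1*42/5 = 36 - 42/5 = 138/5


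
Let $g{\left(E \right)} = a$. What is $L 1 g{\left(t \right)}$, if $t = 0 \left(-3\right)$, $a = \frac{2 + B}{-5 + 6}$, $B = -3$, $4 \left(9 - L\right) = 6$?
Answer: $- \frac{15}{2} \approx -7.5$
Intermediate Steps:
$L = \frac{15}{2}$ ($L = 9 - \frac{3}{2} = \frac{15}{2} \approx 7.5$)
$a = -1$ ($a = \frac{2 - 3}{-5 + 6} = - 1^{-1} = \left(-1\right) 1 = -1$)
$t = 0$
$g{\left(E \right)} = -1$
$L 1 g{\left(t \right)} = \frac{15}{2} \cdot 1 \left(-1\right) = \frac{15}{2} \left(-1\right) = - \frac{15}{2}$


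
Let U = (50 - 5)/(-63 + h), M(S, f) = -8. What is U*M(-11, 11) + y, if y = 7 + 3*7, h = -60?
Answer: 1268/41 ≈ 30.927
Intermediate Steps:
U = -15/41 (U = (50 - 5)/(-63 - 60) = 45/(-123) = 45*(-1/123) = -15/41 ≈ -0.36585)
y = 28 (y = 7 + 21 = 28)
U*M(-11, 11) + y = -15/41*(-8) + 28 = 120/41 + 28 = 1268/41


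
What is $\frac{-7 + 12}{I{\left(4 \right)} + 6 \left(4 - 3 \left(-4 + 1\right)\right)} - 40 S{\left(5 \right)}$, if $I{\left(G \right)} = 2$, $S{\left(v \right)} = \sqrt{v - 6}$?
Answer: $\frac{1}{16} - 40 i \approx 0.0625 - 40.0 i$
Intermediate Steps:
$S{\left(v \right)} = \sqrt{-6 + v}$
$\frac{-7 + 12}{I{\left(4 \right)} + 6 \left(4 - 3 \left(-4 + 1\right)\right)} - 40 S{\left(5 \right)} = \frac{-7 + 12}{2 + 6 \left(4 - 3 \left(-4 + 1\right)\right)} - 40 \sqrt{-6 + 5} = \frac{5}{2 + 6 \left(4 - -9\right)} - 40 \sqrt{-1} = \frac{5}{2 + 6 \left(4 + 9\right)} - 40 i = \frac{5}{2 + 6 \cdot 13} - 40 i = \frac{5}{2 + 78} - 40 i = \frac{5}{80} - 40 i = 5 \cdot \frac{1}{80} - 40 i = \frac{1}{16} - 40 i$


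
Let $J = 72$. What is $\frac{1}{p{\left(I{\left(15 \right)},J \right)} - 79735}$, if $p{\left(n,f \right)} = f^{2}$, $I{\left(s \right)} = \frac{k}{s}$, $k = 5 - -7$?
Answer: $- \frac{1}{74551} \approx -1.3414 \cdot 10^{-5}$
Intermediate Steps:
$k = 12$ ($k = 5 + 7 = 12$)
$I{\left(s \right)} = \frac{12}{s}$
$\frac{1}{p{\left(I{\left(15 \right)},J \right)} - 79735} = \frac{1}{72^{2} - 79735} = \frac{1}{5184 - 79735} = \frac{1}{-74551} = - \frac{1}{74551}$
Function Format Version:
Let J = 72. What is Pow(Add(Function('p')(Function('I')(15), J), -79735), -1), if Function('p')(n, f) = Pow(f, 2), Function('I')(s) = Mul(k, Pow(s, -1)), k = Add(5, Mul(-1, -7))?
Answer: Rational(-1, 74551) ≈ -1.3414e-5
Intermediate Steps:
k = 12 (k = Add(5, 7) = 12)
Function('I')(s) = Mul(12, Pow(s, -1))
Pow(Add(Function('p')(Function('I')(15), J), -79735), -1) = Pow(Add(Pow(72, 2), -79735), -1) = Pow(Add(5184, -79735), -1) = Pow(-74551, -1) = Rational(-1, 74551)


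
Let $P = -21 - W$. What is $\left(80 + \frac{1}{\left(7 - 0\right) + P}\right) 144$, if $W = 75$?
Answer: $\frac{1025136}{89} \approx 11518.0$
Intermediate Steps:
$P = -96$ ($P = -21 - 75 = -96$)
$\left(80 + \frac{1}{\left(7 - 0\right) + P}\right) 144 = \left(80 + \frac{1}{\left(7 - 0\right) - 96}\right) 144 = \left(80 + \frac{1}{\left(7 + 0\right) - 96}\right) 144 = \left(80 + \frac{1}{7 - 96}\right) 144 = \left(80 + \frac{1}{-89}\right) 144 = \left(80 - \frac{1}{89}\right) 144 = \frac{7119}{89} \cdot 144 = \frac{1025136}{89}$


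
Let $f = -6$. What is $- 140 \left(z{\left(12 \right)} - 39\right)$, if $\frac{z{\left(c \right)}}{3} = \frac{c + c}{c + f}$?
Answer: $3780$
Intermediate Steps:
$z{\left(c \right)} = \frac{6 c}{-6 + c}$ ($z{\left(c \right)} = 3 \frac{c + c}{c - 6} = 3 \frac{2 c}{-6 + c} = \frac{6 c}{-6 + c}$)
$- 140 \left(z{\left(12 \right)} - 39\right) = - 140 \left(6 \cdot 12 \frac{1}{-6 + 12} - 39\right) = - 140 \left(6 \cdot 12 \cdot \frac{1}{6} - 39\right) = - 140 \left(12 - 39\right) = \left(-140\right) \left(-27\right) = 3780$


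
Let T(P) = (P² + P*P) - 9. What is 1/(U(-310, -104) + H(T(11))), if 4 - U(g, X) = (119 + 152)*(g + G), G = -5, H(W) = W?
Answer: 1/85602 ≈ 1.1682e-5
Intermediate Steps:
T(P) = -9 + 2*P² (T(P) = (P² + P²) - 9 = 2*P² - 9 = -9 + 2*P²)
U(g, X) = 1359 - 271*g (U(g, X) = 4 - (119 + 152)*(g - 5) = 4 - 271*(-5 + g) = 4 - (-1355 + 271*g) = 4 + (1355 - 271*g) = 1359 - 271*g)
1/(U(-310, -104) + H(T(11))) = 1/((1359 - 271*(-310)) + (-9 + 2*11²)) = 1/((1359 + 84010) + (-9 + 2*121)) = 1/(85369 + (-9 + 242)) = 1/(85369 + 233) = 1/85602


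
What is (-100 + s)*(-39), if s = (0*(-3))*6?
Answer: 3900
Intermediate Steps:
s = 0 (s = 0*6 = 0)
(-100 + s)*(-39) = (-100 + 0)*(-39) = -100*(-39) = 3900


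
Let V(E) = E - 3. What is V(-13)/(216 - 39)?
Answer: -16/177 ≈ -0.090395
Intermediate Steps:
V(E) = -3 + E
V(-13)/(216 - 39) = (-3 - 13)/(216 - 39) = -16/177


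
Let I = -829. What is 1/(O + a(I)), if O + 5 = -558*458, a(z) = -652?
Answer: -1/256221 ≈ -3.9029e-6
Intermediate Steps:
O = -255569 (O = -5 - 558*458 = -5 - 255564 = -255569)
1/(O + a(I)) = 1/(-255569 - 652) = 1/(-256221) = -1/256221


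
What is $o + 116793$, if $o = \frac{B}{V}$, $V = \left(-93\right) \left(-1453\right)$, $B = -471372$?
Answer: $\frac{5260549975}{45043} \approx 1.1679 \cdot 10^{5}$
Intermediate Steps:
$V = 135129$
$o = - \frac{157124}{45043}$ ($o = - \frac{471372}{135129} = \left(-471372\right) \frac{1}{135129} = - \frac{157124}{45043} \approx -3.4883$)
$o + 116793 = - \frac{157124}{45043} + 116793 = \frac{5260549975}{45043}$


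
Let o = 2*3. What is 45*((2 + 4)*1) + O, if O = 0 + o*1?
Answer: 276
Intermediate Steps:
o = 6
O = 6 (O = 0 + 6*1 = 0 + 6 = 6)
45*((2 + 4)*1) + O = 45*((2 + 4)*1) + 6 = 45*(6*1) + 6 = 45*6 + 6 = 270 + 6 = 276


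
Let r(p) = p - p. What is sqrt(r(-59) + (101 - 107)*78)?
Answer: 6*I*sqrt(13) ≈ 21.633*I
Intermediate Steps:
r(p) = 0
sqrt(r(-59) + (101 - 107)*78) = sqrt(0 + (101 - 107)*78) = sqrt(0 - 6*78) = sqrt(0 - 468) = sqrt(-468) = 6*I*sqrt(13)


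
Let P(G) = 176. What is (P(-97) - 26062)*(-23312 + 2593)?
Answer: 536332034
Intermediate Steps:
(P(-97) - 26062)*(-23312 + 2593) = (176 - 26062)*(-23312 + 2593) = -25886*(-20719) = 536332034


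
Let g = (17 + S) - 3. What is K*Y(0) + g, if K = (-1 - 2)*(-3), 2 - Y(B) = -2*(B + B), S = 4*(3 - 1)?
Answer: 40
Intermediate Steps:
S = 8 (S = 4*2 = 8)
Y(B) = 2 + 4*B (Y(B) = 2 - (-2)*(B + B) = 2 - (-2)*2*B = 2 - (-4)*B = 2 + 4*B)
g = 22 (g = (17 + 8) - 3 = 25 - 3 = 22)
K = 9 (K = -3*(-3) = 9)
K*Y(0) + g = 9*(2 + 4*0) + 22 = 9*(2 + 0) + 22 = 9*2 + 22 = 18 + 22 = 40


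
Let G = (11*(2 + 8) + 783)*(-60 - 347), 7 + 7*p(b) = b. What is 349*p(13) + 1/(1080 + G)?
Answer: 758804867/2536597 ≈ 299.14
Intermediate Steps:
p(b) = -1 + b/7
G = -363451 (G = (11*10 + 783)*(-407) = (110 + 783)*(-407) = 893*(-407) = -363451)
349*p(13) + 1/(1080 + G) = 349*(-1 + (1/7)*13) + 1/(1080 - 363451) = 349*(-1 + 13/7) + 1/(-362371) = 349*(6/7) - 1/362371 = 2094/7 - 1/362371 = 758804867/2536597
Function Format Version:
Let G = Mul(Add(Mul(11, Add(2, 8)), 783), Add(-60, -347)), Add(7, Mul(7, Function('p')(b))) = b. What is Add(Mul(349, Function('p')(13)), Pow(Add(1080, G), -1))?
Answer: Rational(758804867, 2536597) ≈ 299.14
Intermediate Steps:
Function('p')(b) = Add(-1, Mul(Rational(1, 7), b))
G = -363451 (G = Mul(Add(Mul(11, 10), 783), -407) = Mul(Add(110, 783), -407) = Mul(893, -407) = -363451)
Add(Mul(349, Function('p')(13)), Pow(Add(1080, G), -1)) = Add(Mul(349, Add(-1, Mul(Rational(1, 7), 13))), Pow(Add(1080, -363451), -1)) = Add(Mul(349, Add(-1, Rational(13, 7))), Pow(-362371, -1)) = Add(Mul(349, Rational(6, 7)), Rational(-1, 362371)) = Add(Rational(2094, 7), Rational(-1, 362371)) = Rational(758804867, 2536597)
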